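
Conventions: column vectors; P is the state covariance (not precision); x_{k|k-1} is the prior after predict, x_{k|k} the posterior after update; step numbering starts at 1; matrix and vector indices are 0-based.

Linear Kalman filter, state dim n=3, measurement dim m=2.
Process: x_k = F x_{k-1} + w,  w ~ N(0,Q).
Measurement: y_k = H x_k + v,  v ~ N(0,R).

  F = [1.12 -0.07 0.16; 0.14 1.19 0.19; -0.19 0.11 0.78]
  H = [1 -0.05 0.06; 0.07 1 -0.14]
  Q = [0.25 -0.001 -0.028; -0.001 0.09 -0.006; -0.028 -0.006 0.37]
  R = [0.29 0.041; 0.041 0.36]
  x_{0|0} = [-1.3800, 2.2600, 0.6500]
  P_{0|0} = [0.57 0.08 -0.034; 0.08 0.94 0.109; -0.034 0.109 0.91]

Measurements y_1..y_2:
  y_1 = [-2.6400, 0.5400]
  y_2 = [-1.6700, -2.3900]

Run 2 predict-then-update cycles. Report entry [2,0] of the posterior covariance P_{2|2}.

P_post[2,0] = -0.0374

step 1: x^-=[-1.5998, 2.6197, 1.0178]  P^-=[0.9657 0.1549 -0.0647; 0.1549 1.5393 0.3209; -0.0647 0.3209 0.9810]  S=[1.2379 0.2080; 0.2080 1.8564]  K=[0.7642 0.0391; -0.0589 0.8174; -0.0346 0.1003]  nu=[-0.9703, -1.8252]  x^+=[-2.4126, 1.1848, 0.8683]  P^+=[0.2276 0.0218 -0.0550; 0.0218 0.3146 0.1733; -0.0550 0.1733 0.9623]
step 2: x^-=[-2.6461, 1.2371, 1.2660]  P^-=[0.5347 0.0843 -0.0086; 0.0843 0.6574 0.3276; -0.0086 0.3276 1.0126]  S=[0.8185 0.1442; 0.1442 0.9601]  K=[0.6419 0.0317; -0.0271 0.6472; 0.0100 0.1914]  nu=[0.9620, -3.2647]  x^+=[-2.1320, -0.9017, 0.6508]  P^+=[0.1906 0.0191 -0.0374; 0.0191 0.2597 0.2087; -0.0374 0.2087 0.9768]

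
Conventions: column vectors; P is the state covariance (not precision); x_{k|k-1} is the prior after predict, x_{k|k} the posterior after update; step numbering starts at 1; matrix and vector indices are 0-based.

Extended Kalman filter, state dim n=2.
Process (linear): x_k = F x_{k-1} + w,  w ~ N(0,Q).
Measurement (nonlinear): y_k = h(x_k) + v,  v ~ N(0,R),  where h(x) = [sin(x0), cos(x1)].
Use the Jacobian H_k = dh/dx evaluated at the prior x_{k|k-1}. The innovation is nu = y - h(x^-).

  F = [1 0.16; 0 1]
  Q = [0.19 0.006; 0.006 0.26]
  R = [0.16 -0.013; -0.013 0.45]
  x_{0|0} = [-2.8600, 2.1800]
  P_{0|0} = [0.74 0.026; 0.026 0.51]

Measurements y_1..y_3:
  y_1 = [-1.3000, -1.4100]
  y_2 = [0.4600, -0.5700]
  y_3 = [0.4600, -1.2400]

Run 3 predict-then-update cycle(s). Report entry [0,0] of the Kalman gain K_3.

step 1: x^-=[-2.5112, 2.1800]  P^-=[0.9514 0.1136; 0.1136 0.7700]  H_jac=[-0.8078 0.0000; 0.0000 -0.8201]  S=[0.7808 0.0623; 0.0623 0.9679]  K=[-0.9816 -0.0331; -0.0658 -0.6482]  nu=[-0.7105, -0.8378]  x^+=[-1.7860, 2.7698]  P^+=[0.1939 0.0026; 0.0026 0.3546]
step 2: x^-=[-1.3428, 2.7698]  P^-=[0.3938 0.0654; 0.0654 0.6146]  H_jac=[0.2260 0.0000; 0.0000 -0.3633]  S=[0.1801 -0.0184; -0.0184 0.5311]  K=[0.4914 -0.0277; 0.0393 -0.4190]  nu=[1.4341, 0.3617]  x^+=[-0.6482, 2.6746]  P^+=[0.3494 0.0519; 0.0519 0.5205]
step 3: x^-=[-0.2202, 2.6746]  P^-=[0.5694 0.1412; 0.1412 0.7805]  H_jac=[0.9758 0.0000; 0.0000 -0.4502]  S=[0.7022 -0.0750; -0.0750 0.6082]  K=[0.7905 -0.0070; 0.1363 -0.5609]  nu=[0.6785, -0.3471]  x^+=[0.3185, 2.9618]  P^+=[0.1297 0.0298; 0.0298 0.5646]

K[0,0] = 0.7905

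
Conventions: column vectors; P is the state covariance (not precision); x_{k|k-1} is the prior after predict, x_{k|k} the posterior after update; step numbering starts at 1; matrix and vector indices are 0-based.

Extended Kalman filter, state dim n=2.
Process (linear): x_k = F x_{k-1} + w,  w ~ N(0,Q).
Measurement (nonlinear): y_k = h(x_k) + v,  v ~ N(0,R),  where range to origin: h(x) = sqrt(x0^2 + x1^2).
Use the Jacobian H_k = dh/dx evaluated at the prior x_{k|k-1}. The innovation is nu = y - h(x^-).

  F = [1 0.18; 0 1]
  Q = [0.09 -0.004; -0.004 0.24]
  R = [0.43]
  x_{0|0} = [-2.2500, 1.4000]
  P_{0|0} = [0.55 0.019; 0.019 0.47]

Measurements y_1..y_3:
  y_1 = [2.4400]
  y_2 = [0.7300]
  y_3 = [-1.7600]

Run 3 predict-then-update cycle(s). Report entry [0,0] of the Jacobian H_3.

H_jac[0,0] = -0.7552

step 1: x^-=[-1.9980, 1.4000]  P^-=[0.6621 0.0996; 0.0996 0.7100]  H_jac=[-0.8190 0.5738]  S=[1.0142]  K=[-0.4782; 0.3213]  nu=[0.0003]  x^+=[-1.9982, 1.4001]  P^+=[0.4301 0.2554; 0.2554 0.6053]
step 2: x^-=[-1.7461, 1.4001]  P^-=[0.6317 0.3604; 0.3604 0.8453]  H_jac=[-0.7802 0.6256]  S=[0.7935]  K=[-0.3369; 0.3121]  nu=[-1.5081]  x^+=[-1.2380, 0.9295]  P^+=[0.5416 0.4438; 0.4438 0.7680]
step 3: x^-=[-1.0707, 0.9295]  P^-=[0.8162 0.5781; 0.5781 1.0080]  H_jac=[-0.7552 0.6555]  S=[0.7563]  K=[-0.3139; 0.2965]  nu=[-3.1778]  x^+=[-0.0731, -0.0129]  P^+=[0.7417 0.6485; 0.6485 0.9415]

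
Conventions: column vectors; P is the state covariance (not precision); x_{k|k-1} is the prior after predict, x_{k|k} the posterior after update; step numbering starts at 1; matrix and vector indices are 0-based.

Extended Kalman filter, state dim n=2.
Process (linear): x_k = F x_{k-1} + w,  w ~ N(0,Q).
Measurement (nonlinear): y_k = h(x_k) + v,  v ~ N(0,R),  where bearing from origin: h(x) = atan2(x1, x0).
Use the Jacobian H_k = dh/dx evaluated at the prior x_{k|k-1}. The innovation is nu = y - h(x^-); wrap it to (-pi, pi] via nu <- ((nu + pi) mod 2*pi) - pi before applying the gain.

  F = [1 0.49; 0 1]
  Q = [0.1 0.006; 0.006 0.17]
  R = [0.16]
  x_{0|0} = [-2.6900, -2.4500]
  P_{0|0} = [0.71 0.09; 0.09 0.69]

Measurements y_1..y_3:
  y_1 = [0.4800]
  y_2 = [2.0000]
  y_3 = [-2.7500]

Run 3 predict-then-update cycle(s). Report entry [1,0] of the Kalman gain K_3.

K[1,0] = -0.2874

step 1: x^-=[-3.8905, -2.4500]  P^-=[1.0639 0.4341; 0.4341 0.8600]  H_jac=[0.1159 -0.1840]  S=[0.1849]  K=[0.2348; -0.5839]  nu=[3.0596]  x^+=[-3.1722, -4.2366]  P^+=[1.0537 0.4594; 0.4594 0.7970]
step 2: x^-=[-5.2481, -4.2366]  P^-=[1.7953 0.8560; 0.8560 0.9670]  H_jac=[0.0931 -0.1154]  S=[0.1700]  K=[0.4025; -0.1872]  nu=[-1.8207]  x^+=[-5.9810, -3.8956]  P^+=[1.7677 0.8688; 0.8688 0.9610]
step 3: x^-=[-7.8898, -3.8956]  P^-=[2.9499 1.3457; 1.3457 1.1310]  H_jac=[0.0503 -0.1019]  S=[0.1654]  K=[0.0683; -0.2874]  nu=[-0.0670]  x^+=[-7.8944, -3.8764]  P^+=[2.9491 1.3489; 1.3489 1.1173]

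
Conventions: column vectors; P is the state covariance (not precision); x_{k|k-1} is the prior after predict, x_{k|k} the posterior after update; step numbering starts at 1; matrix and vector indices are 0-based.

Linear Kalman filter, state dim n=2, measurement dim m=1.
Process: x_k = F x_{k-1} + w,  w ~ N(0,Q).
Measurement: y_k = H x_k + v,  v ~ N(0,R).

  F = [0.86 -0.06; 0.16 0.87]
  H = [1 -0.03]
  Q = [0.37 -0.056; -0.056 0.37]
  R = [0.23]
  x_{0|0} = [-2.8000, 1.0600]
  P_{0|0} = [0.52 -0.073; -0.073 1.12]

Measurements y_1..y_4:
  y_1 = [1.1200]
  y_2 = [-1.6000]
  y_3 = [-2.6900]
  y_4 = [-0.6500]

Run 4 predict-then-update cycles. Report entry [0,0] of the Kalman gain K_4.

step 1: x^-=[-2.4716, 0.4742]  P^-=[0.7662 -0.0968; -0.0968 1.2107]  S=[1.0031]  K=[0.7667; -0.1327]  nu=[3.6058]  x^+=[0.2931, -0.0045]  P^+=[0.1765 0.0053; 0.0053 1.1930]
step 2: x^-=[0.2523, 0.0430]  P^-=[0.5043 -0.0901; -0.0901 1.2790]  S=[0.7409]  K=[0.6843; -0.1734]  nu=[-1.8510]  x^+=[-1.0144, 0.3640]  P^+=[0.1573 -0.0022; -0.0022 1.2567]
step 3: x^-=[-0.8942, 0.1544]  P^-=[0.4911 -0.1016; -0.1016 1.3246]  S=[0.7284]  K=[0.6784; -0.1940]  nu=[-1.7911]  x^+=[-2.1094, 0.5018]  P^+=[0.1559 -0.0057; -0.0057 1.2972]
step 4: x^-=[-1.8442, 0.0991]  P^-=[0.4905 -0.1065; -0.1065 1.3543]  S=[0.7281]  K=[0.6781; -0.2020]  nu=[1.1971]  x^+=[-1.0324, -0.1428]  P^+=[0.1558 -0.0067; -0.0067 1.3245]

K[0,0] = 0.6781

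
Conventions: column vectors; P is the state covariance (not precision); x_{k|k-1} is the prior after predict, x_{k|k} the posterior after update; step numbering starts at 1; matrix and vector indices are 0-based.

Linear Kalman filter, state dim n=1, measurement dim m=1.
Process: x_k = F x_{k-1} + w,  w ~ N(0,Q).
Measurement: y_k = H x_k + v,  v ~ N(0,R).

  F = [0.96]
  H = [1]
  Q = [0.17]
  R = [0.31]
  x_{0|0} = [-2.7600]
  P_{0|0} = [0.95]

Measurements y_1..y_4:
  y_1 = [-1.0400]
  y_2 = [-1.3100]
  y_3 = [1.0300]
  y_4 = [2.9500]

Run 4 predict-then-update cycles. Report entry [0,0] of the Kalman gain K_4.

K[0,0] = 0.5057

step 1: x^-=[-2.6496]  P^-=[1.0455]  S=[1.3555]  K=[0.7713]  nu=[1.6096]  x^+=[-1.4081]  P^+=[0.2391]
step 2: x^-=[-1.3518]  P^-=[0.3904]  S=[0.7004]  K=[0.5574]  nu=[0.0418]  x^+=[-1.3285]  P^+=[0.1728]
step 3: x^-=[-1.2754]  P^-=[0.3292]  S=[0.6392]  K=[0.5150]  nu=[2.3054]  x^+=[-0.0880]  P^+=[0.1597]
step 4: x^-=[-0.0845]  P^-=[0.3171]  S=[0.6271]  K=[0.5057]  nu=[3.0345]  x^+=[1.4501]  P^+=[0.1568]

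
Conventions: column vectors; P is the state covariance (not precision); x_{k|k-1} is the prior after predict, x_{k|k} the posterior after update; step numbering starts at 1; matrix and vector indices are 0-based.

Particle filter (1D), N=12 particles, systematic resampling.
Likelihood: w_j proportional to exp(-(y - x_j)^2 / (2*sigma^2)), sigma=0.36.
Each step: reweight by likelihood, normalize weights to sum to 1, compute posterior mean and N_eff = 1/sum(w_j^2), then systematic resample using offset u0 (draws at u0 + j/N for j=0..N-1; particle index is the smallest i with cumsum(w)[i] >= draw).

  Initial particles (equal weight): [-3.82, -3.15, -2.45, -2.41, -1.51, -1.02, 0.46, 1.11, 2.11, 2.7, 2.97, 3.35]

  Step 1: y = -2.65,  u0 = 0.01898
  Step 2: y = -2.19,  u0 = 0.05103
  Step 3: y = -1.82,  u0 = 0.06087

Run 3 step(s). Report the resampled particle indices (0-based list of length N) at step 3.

resampled_idx = [0, 1, 3, 4, 5, 6, 7, 8, 9, 9, 10, 11]

step 1: w=[0.0025, 0.1859, 0.4179, 0.3905, 0.0032, 0.0000, 0.0000, 0.0000, 0.0000, 0.0000, 0.0000, 0.0000]  mean=-2.5648  Neff=2.7648  idx=[1, 1, 1, 2, 2, 2, 2, 2, 3, 3, 3, 3]
step 2: w=[0.0039, 0.0039, 0.0039, 0.1062, 0.1062, 0.1062, 0.1062, 0.1062, 0.1143, 0.1143, 0.1143, 0.1143]  mean=-2.4400  Neff=9.1999  idx=[3, 4, 4, 5, 6, 7, 8, 8, 9, 10, 10, 11]
step 3: w=[0.0755, 0.0755, 0.0755, 0.0755, 0.0755, 0.0755, 0.0912, 0.0912, 0.0912, 0.0912, 0.0912, 0.0912]  mean=-2.4281  Neff=11.8952  idx=[0, 1, 3, 4, 5, 6, 7, 8, 9, 9, 10, 11]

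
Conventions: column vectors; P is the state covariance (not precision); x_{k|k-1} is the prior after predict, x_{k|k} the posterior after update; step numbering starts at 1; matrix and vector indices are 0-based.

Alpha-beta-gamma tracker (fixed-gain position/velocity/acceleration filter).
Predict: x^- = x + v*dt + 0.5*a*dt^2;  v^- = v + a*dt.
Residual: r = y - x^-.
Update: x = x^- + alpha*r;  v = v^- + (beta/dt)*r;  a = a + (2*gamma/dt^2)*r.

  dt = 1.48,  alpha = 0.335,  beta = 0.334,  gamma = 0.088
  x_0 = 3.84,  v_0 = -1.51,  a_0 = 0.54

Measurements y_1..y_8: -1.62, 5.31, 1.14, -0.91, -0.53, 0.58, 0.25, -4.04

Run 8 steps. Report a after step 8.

step 1: x_pred=2.1966  r=-3.8166  x^+=0.9180  v^+=-1.5721  a^+=0.2333
step 2: x_pred=-1.1531  r=6.4631  x^+=1.0120  v^+=0.2318  a^+=0.7527
step 3: x_pred=2.1794  r=-1.0394  x^+=1.8312  v^+=1.1112  a^+=0.6691
step 4: x_pred=4.2085  r=-5.1185  x^+=2.4938  v^+=0.9464  a^+=0.2579
step 5: x_pred=4.1768  r=-4.7068  x^+=2.6000  v^+=0.2658  a^+=-0.1203
step 6: x_pred=2.8616  r=-2.2816  x^+=2.0973  v^+=-0.4272  a^+=-0.3037
step 7: x_pred=1.1324  r=-0.8824  x^+=0.8368  v^+=-1.0758  a^+=-0.3746
step 8: x_pred=-1.1656  r=-2.8744  x^+=-2.1285  v^+=-2.2788  a^+=-0.6055

a_post = -0.6055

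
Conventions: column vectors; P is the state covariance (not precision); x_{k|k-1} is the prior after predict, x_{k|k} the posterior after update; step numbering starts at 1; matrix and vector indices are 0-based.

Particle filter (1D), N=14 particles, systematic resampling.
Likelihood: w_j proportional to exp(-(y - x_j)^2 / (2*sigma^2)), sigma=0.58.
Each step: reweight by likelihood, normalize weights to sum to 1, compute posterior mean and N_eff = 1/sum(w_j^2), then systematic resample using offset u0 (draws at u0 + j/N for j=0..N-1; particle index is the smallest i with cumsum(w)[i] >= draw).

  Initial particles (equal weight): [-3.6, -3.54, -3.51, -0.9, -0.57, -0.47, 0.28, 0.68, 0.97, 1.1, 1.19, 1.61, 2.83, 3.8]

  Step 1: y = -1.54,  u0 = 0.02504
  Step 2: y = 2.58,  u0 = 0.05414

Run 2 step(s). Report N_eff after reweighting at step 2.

N_eff = 5.3599

step 1: w=[0.0018, 0.0026, 0.0032, 0.5501, 0.2497, 0.1844, 0.0074, 0.0007, 0.0001, 0.0000, 0.0000, 0.0000, 0.0000, 0.0000]  mean=-0.7485  Neff=2.5062  idx=[3, 3, 3, 3, 3, 3, 3, 3, 4, 4, 4, 5, 5, 5]
step 2: w=[0.0036, 0.0036, 0.0036, 0.0036, 0.0036, 0.0036, 0.0036, 0.0036, 0.0922, 0.0922, 0.0922, 0.2316, 0.2316, 0.2316]  mean=-0.5099  Neff=5.3599  idx=[8, 9, 9, 10, 11, 11, 11, 12, 12, 12, 13, 13, 13, 13]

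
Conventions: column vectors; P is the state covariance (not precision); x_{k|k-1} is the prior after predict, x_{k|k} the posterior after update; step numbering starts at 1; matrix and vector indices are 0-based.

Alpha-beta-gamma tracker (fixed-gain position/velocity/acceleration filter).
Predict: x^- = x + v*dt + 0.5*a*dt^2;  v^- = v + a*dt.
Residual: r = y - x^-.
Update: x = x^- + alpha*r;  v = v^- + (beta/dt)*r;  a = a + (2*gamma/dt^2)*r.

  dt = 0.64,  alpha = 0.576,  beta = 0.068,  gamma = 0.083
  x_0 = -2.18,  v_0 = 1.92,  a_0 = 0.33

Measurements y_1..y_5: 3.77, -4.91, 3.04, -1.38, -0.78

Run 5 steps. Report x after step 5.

step 1: x_pred=-0.8836  r=4.6536  x^+=1.7969  v^+=2.6256  a^+=2.2160
step 2: x_pred=3.9311  r=-8.8411  x^+=-1.1614  v^+=3.1045  a^+=-1.3671
step 3: x_pred=0.5455  r=2.4945  x^+=1.9823  v^+=2.4946  a^+=-0.3561
step 4: x_pred=3.5060  r=-4.8860  x^+=0.6916  v^+=1.7475  a^+=-2.3363
step 5: x_pred=1.3316  r=-2.1116  x^+=0.1153  v^+=0.0280  a^+=-3.1921

x_post = 0.1153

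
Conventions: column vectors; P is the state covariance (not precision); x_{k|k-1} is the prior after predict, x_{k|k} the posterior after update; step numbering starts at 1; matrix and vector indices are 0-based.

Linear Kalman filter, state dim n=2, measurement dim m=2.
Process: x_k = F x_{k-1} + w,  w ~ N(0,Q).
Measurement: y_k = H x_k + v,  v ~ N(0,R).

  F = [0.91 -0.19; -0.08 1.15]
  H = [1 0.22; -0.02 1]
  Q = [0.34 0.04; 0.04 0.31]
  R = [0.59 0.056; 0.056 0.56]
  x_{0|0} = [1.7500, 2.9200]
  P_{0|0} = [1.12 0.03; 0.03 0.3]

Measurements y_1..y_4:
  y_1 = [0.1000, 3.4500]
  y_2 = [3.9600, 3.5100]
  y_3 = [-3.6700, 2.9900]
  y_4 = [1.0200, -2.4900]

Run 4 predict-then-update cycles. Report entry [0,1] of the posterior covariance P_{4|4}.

step 1: x^-=[1.0377, 3.2180]  P^-=[1.2679 -0.0752; -0.0752 0.7084]  S=[1.8591 0.1116; 0.1116 1.2719]  K=[0.6814 -0.1389; 0.0099 0.5573]  nu=[-1.6457, 0.2528]  x^+=[-0.1188, 3.3425]  P^+=[0.4012 -0.0316; -0.0316 0.3120]
step 2: x^-=[-0.7432, 3.8534]  P^-=[0.6944 -0.0909; -0.0909 0.7310]  S=[1.2798 0.1124; 0.1124 1.2949]  K=[0.5382 -0.1277; 0.0050 0.5655]  nu=[3.8555, -0.3583]  x^+=[1.3775, 3.6699]  P^+=[0.3181 -0.0350; -0.0350 0.3163]
step 3: x^-=[0.5562, 4.1102]  P^-=[0.6269 -0.0894; -0.0894 0.7367]  S=[1.2132 0.1165; 0.1165 1.3005]  K=[0.5125 -0.1243; 0.0054 0.5674]  nu=[-5.1305, -1.1091]  x^+=[-1.9351, 3.4532]  P^+=[0.3031 -0.0348; -0.0348 0.3173]
step 4: x^-=[-2.4170, 4.1260]  P^-=[0.6145 -0.0884; -0.0884 0.7380]  S=[1.2013 0.1181; 0.1181 1.3018]  K=[0.5074 -0.1234; 0.0058 0.5678]  nu=[2.5293, -6.6643]  x^+=[-0.3114, 0.3569]  P^+=[0.3001 -0.0347; -0.0347 0.3176]

P_post[0,1] = -0.0347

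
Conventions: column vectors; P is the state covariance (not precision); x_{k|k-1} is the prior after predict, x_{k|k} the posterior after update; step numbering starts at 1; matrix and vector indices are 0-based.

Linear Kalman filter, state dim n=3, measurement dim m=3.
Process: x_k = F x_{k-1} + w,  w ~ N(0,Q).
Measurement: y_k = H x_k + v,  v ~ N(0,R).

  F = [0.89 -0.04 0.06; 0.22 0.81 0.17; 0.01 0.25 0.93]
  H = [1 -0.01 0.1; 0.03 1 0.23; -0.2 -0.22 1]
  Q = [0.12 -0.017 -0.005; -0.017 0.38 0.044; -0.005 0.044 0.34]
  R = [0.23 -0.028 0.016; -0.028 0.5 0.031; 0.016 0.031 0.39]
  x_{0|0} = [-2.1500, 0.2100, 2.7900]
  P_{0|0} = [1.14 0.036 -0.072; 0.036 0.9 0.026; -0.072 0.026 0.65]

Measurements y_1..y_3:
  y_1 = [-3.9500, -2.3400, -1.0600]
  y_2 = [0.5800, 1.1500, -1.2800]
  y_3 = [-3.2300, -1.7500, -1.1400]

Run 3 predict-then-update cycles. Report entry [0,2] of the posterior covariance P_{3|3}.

P_post[0,2] = 0.0041

step 1: x^-=[-1.7545, 0.1714, 2.6257]  P^-=[1.0164 0.1986 -0.0198; 0.1986 1.0591 0.3396; -0.0198 0.3396 0.9695]  S=[1.2476 0.2413 -0.1616; 0.2413 1.7791 0.2966; -0.1616 0.2966 1.3274]  K=[0.7895 0.0380 -0.1134; 0.0401 0.6522 -0.0904; 0.1054 0.1938 0.6466]  nu=[-2.4564, -3.0627, -3.9989]  x^+=[-3.3568, -1.5627, -0.8123]  P^+=[0.1783 -0.0125 0.0025; -0.0125 0.3107 0.0514; 0.0025 0.0514 0.2717]
step 2: x^-=[-2.9738, -2.1424, -1.1797]  P^-=[0.2636 0.0043 0.0068; 0.0043 0.6102 0.1909; 0.0068 0.1909 0.6183]  S=[0.5008 0.0125 0.0261; 0.0125 1.2313 0.2177; 0.0261 0.2177 0.9621]  K=[0.5308 0.0176 -0.0671; 0.0243 0.5427 -0.0654; 0.1000 0.1714 0.5562]  nu=[3.6503, 3.6529, -1.1664]  x^+=[-0.8937, 0.0048, -0.8373]  P^+=[0.1200 -0.0127 0.0041; -0.0127 0.2584 0.0460; 0.0041 0.0460 0.2348]
step 3: x^-=[-0.8458, -0.3350, -0.7865]  P^-=[0.2174 -0.0059 0.0061; -0.0059 0.5706 0.1704; 0.0061 0.1704 0.5806]  S=[0.4543 -0.0017 0.0337; -0.0017 1.1796 0.2006; 0.0337 0.2006 0.9290]  K=[0.4845 0.0124 -0.0591; 0.0187 0.5279 -0.0651; 0.0978 0.1654 0.5441]  nu=[-2.3089, -1.2087, -0.5964]  x^+=[-1.9442, -0.9774, -1.5368]  P^+=[0.1096 -0.0134 0.0041; -0.0134 0.2517 0.0440; 0.0041 0.0440 0.2294]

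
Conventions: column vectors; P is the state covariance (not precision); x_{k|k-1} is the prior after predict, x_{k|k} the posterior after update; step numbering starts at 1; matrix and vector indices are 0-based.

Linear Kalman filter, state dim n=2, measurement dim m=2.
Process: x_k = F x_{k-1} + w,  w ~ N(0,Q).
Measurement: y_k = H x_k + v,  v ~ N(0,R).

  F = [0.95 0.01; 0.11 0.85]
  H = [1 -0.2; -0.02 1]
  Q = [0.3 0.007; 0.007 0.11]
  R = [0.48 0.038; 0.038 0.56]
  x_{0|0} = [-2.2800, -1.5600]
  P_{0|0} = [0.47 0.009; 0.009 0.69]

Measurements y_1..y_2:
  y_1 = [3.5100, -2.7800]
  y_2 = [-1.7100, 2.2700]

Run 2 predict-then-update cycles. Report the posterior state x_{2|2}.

step 1: x^-=[-2.1816, -1.5768]  P^-=[0.7244 0.0693; 0.0693 0.6159]  S=[1.2013 -0.0301; -0.0301 1.1734]  K=[0.5930 0.0619; -0.0318 0.5229]  nu=[5.3762, -1.2468]  x^+=[0.9295, -2.3995]  P^+=[0.2996 0.0632; 0.0632 0.2929]
step 2: x^-=[0.8590, -1.9374]  P^-=[0.5717 0.0919; 0.0919 0.3370]  S=[1.0284 0.0514; 0.0514 0.8936]  K=[0.5350 0.0593; 0.0051 0.3748]  nu=[-2.9565, 4.2245]  x^+=[-0.4725, -0.3689]  P^+=[0.2709 0.0589; 0.0589 0.2113]

x_post = [-0.4725, -0.3689]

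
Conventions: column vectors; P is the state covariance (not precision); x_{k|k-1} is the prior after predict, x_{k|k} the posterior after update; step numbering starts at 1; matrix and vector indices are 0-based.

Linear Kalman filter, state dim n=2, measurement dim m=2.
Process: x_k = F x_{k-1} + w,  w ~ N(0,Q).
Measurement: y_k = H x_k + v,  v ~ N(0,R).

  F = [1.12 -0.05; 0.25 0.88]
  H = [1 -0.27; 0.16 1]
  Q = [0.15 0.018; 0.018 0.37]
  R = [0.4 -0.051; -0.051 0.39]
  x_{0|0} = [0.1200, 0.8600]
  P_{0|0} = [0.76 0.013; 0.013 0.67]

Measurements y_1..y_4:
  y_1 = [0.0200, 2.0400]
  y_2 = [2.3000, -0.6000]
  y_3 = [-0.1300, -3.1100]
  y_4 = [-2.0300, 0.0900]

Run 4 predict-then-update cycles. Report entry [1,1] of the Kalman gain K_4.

K[1,1] = 0.5795

step 1: x^-=[0.0914, 0.7868]  P^-=[1.1036 0.2140; 0.2140 0.9421]  S=[1.4567 0.0759; 0.0759 1.4288]  K=[0.7056 0.2358; -0.0635 0.6867]  nu=[0.1410, 1.2386]  x^+=[0.4830, 1.6284]  P^+=[0.2735 0.0122; 0.0122 0.2691]
step 2: x^-=[0.4596, 1.5537]  P^-=[0.4924 0.0946; 0.0946 0.6009]  S=[0.8851 -0.0439; -0.0439 1.0337]  K=[0.5369 0.1906; -0.0469 0.5939]  nu=[2.2599, -2.2272]  x^+=[1.2485, 0.1249]  P^+=[0.2087 0.0135; 0.0135 0.2318]
step 3: x^-=[1.3921, 0.4221]  P^-=[0.4109 0.0794; 0.0794 0.5685]  S=[0.8094 -0.0628; -0.0628 0.9945]  K=[0.4948 0.1772; -0.0464 0.5815]  nu=[-1.4081, -3.7548]  x^+=[0.0299, -1.6962]  P^+=[0.1924 0.0131; 0.0131 0.2271]
step 4: x^-=[0.1183, -1.4851]  P^-=[0.3905 0.0746; 0.0746 0.5636]  S=[0.7913 -0.0693; -0.0693 0.9875]  K=[0.4832 0.1727; -0.0473 0.5795]  nu=[-2.5493, 1.5562]  x^+=[-0.8446, -0.4628]  P^+=[0.1879 0.0127; 0.0127 0.2264]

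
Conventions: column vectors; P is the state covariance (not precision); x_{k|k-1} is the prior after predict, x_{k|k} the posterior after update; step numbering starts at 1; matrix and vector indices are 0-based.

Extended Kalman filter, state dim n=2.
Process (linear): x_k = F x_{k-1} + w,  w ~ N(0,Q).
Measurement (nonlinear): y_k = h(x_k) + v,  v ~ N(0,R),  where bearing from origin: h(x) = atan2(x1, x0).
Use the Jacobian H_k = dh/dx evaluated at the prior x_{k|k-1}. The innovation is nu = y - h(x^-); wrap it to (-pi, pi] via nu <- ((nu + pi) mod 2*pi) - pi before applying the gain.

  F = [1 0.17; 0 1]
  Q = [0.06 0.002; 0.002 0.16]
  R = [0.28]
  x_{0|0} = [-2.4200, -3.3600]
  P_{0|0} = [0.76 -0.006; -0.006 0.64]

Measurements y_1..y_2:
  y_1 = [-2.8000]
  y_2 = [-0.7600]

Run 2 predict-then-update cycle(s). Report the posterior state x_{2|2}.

step 1: x^-=[-2.9912, -3.3600]  P^-=[0.8365 0.1048; 0.1048 0.8000]  H_jac=[0.1660 -0.1478]  S=[0.3154]  K=[0.3912; -0.3198]  nu=[-0.5018]  x^+=[-3.1875, -3.1995]  P^+=[0.7882 0.1443; 0.1443 0.7678]
step 2: x^-=[-3.7314, -3.1995]  P^-=[0.9194 0.2768; 0.2768 0.9278]  H_jac=[0.1324 -0.1544]  S=[0.3069]  K=[0.2574; -0.3474]  nu=[1.6728]  x^+=[-3.3008, -3.7807]  P^+=[0.8991 0.3042; 0.3042 0.8907]

x_post = [-3.3008, -3.7807]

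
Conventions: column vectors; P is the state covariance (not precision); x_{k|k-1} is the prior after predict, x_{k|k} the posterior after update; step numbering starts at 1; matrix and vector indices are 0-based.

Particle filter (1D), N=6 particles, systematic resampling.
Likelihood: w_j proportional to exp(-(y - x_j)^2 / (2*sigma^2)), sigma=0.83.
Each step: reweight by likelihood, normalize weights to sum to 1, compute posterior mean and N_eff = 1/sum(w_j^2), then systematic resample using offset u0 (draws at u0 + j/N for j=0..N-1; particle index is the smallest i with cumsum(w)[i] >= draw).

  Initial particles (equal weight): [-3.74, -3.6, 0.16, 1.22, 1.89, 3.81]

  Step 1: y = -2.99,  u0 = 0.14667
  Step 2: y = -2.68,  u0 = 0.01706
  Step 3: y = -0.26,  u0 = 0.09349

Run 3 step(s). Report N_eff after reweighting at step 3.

step 1: w=[0.4653, 0.5342, 0.0005, 0.0000, 0.0000, 0.0000]  mean=-3.6632  Neff=1.9926  idx=[0, 0, 1, 1, 1, 1]
step 2: w=[0.1451, 0.1451, 0.1774, 0.1774, 0.1774, 0.1774]  mean=-3.6406  Neff=5.9502  idx=[0, 1, 2, 3, 4, 5]
step 3: w=[0.1000, 0.1000, 0.2000, 0.2000, 0.2000, 0.2000]  mean=-3.6280  Neff=5.5557  idx=[0, 2, 3, 3, 4, 5]

N_eff = 5.5557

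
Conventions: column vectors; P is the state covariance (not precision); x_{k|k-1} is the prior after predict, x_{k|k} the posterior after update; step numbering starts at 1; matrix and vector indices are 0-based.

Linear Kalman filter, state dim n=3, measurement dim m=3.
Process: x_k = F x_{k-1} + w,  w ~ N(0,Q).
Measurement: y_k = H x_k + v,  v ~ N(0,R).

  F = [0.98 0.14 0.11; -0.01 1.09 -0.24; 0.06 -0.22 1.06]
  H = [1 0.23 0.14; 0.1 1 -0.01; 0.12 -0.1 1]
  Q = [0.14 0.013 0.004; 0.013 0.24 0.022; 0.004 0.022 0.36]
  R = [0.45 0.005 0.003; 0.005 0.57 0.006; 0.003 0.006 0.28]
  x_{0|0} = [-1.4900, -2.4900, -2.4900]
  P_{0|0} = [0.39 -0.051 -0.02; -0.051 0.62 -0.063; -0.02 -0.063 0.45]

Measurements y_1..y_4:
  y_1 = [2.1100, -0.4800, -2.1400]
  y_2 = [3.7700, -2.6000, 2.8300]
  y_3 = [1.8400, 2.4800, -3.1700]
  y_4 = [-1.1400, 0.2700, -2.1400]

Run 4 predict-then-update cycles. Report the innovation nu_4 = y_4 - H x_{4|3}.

step 1: x^-=[-2.0827, -2.1016, -2.1810]  P^-=[0.5119 0.0368 0.0421; 0.0368 1.0366 -0.3205; 0.0421 -0.3205 0.9252]  S=[1.0430 0.2870 0.1411; 0.2870 1.6255 -0.4133; 0.1411 -0.4133 1.2963]  K=[0.5125 -0.0340 0.0104; 0.0774 0.5918 -0.1435; -0.0028 -0.0119 0.7389]  nu=[4.9814, 1.8081, 0.0808]  x^+=[0.4098, -0.6575, -2.1565]  P^+=[0.2441 -0.0414 -0.0292; -0.0414 0.3410 0.0027; -0.0292 0.0027 0.2106]
step 2: x^-=[0.0724, -0.2032, -2.1167]  P^-=[0.3661 0.0200 0.0108; 0.0200 0.6567 -0.1123; 0.0108 -0.1123 0.6101]  S=[0.8678 0.1968 0.1025; 0.1968 1.2366 -0.1705; 0.1025 -0.1705 0.9265]  K=[0.4335 -0.0226 0.0048; 0.0764 0.5070 -0.1047; 0.0024 -0.0027 0.6713]  nu=[4.0407, -2.4252, 4.9176]  x^+=[1.9024, -1.6388, 1.2007]  P^+=[0.2058 -0.0315 -0.0253; -0.0315 0.2919 0.0069; -0.0253 0.0069 0.1917]
step 3: x^-=[1.7670, -2.0935, 1.7474]  P^-=[0.3318 0.0234 0.0104; 0.0234 0.5949 -0.0900; 0.0104 -0.0900 0.5846]  S=[0.8326 0.1858 0.1004; 0.1858 1.1747 -0.1418; 0.1004 -0.1418 0.8953]  K=[0.4097 -0.0161 0.0049; 0.0807 0.4848 -0.0961; 0.0062 -0.0016 0.6635]  nu=[0.3098, 4.4143, -5.3388]  x^+=[1.7965, 0.5844, -1.7999]  P^+=[0.1937 -0.0267 -0.0234; -0.0267 0.2789 0.0073; -0.0234 0.0073 0.1893]
step 4: x^-=[1.6444, 1.0510, -1.9287]  P^-=[0.3217 0.0263 0.0109; 0.0263 0.5789 -0.0855; 0.0109 -0.0855 0.5812]  S=[0.8233 0.1847 0.1003; 0.1847 1.1591 -0.1355; 0.1003 -0.1355 0.8907]  K=[0.4022 -0.0131 0.0053; 0.0834 0.4782 -0.0941; 0.0078 -0.0017 0.6625]  nu=[-2.7561, -0.9648, -0.3035]  x^+=[0.5470, 0.3885, -2.1496]  P^+=[0.1898 -0.0246 -0.0226; -0.0246 0.2749 0.0072; -0.0226 0.0072 0.1889]

innov = [-2.7561, -0.9648, -0.3035]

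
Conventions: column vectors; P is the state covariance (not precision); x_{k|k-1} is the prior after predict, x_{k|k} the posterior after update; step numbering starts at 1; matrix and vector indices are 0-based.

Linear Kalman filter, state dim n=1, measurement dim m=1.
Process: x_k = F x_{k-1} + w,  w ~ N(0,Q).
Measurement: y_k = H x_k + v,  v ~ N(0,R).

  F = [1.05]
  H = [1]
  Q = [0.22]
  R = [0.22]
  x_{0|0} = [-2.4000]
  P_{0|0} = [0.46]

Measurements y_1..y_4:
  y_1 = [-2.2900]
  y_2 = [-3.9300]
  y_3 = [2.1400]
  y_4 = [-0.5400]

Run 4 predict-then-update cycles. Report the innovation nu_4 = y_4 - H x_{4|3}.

step 1: x^-=[-2.5200]  P^-=[0.7272]  S=[0.9472]  K=[0.7677]  nu=[0.2300]  x^+=[-2.3434]  P^+=[0.1689]
step 2: x^-=[-2.4606]  P^-=[0.4062]  S=[0.6262]  K=[0.6487]  nu=[-1.4694]  x^+=[-3.4138]  P^+=[0.1427]
step 3: x^-=[-3.5845]  P^-=[0.3773]  S=[0.5973]  K=[0.6317]  nu=[5.7245]  x^+=[0.0317]  P^+=[0.1390]
step 4: x^-=[0.0333]  P^-=[0.3732]  S=[0.5932]  K=[0.6291]  nu=[-0.5733]  x^+=[-0.3274]  P^+=[0.1384]

innov = [-0.5733]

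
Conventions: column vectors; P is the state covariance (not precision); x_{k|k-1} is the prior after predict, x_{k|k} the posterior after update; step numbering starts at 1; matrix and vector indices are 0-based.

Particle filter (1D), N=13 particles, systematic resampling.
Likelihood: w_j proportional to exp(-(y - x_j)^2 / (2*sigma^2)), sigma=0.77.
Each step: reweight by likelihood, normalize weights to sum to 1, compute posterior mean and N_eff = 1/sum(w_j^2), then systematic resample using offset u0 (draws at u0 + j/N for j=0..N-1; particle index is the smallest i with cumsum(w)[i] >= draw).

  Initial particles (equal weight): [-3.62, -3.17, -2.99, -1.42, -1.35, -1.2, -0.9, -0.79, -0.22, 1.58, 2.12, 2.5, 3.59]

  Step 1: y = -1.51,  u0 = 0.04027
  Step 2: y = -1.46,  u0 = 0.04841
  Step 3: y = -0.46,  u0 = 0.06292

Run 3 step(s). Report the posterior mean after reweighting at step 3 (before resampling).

step 1: w=[0.0049, 0.0204, 0.0329, 0.2071, 0.2041, 0.1923, 0.1524, 0.1347, 0.0512, 0.0001, 0.0000, 0.0000, 0.0000]  mean=-1.2357  Neff=5.9876  idx=[2, 3, 3, 4, 4, 4, 5, 5, 5, 6, 6, 7, 8]
step 2: w=[0.0133, 0.0957, 0.0957, 0.0949, 0.0949, 0.0949, 0.0905, 0.0905, 0.0905, 0.0736, 0.0736, 0.0656, 0.0262]  mean=-1.2119  Neff=11.6386  idx=[1, 2, 2, 3, 4, 5, 6, 7, 7, 8, 9, 10, 11]
step 3: w=[0.0571, 0.0571, 0.0571, 0.0637, 0.0637, 0.0637, 0.0783, 0.0783, 0.0783, 0.0783, 0.1055, 0.1055, 0.1133]  mean=-1.1566  Neff=12.2557  idx=[1, 2, 3, 4, 6, 7, 8, 9, 10, 10, 11, 12, 12]

post_mean = -1.1566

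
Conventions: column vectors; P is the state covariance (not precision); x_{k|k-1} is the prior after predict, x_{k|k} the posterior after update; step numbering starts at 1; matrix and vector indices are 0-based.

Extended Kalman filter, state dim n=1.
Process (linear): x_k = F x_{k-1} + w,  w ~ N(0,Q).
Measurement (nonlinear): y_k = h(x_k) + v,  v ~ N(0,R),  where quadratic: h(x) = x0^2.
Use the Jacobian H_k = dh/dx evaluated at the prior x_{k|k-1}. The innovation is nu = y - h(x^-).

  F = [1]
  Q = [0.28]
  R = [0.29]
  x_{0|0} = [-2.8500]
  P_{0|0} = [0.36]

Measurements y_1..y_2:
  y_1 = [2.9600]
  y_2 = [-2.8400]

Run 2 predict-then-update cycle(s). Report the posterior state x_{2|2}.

step 1: x^-=[-2.8500]  P^-=[0.6400]  H_jac=[-5.7000]  S=[21.0836]  K=[-0.1730]  nu=[-5.1625]  x^+=[-1.9568]  P^+=[0.0088]
step 2: x^-=[-1.9568]  P^-=[0.2888]  H_jac=[-3.9135]  S=[4.7132]  K=[-0.2398]  nu=[-6.6689]  x^+=[-0.3575]  P^+=[0.0178]

x_post = [-0.3575]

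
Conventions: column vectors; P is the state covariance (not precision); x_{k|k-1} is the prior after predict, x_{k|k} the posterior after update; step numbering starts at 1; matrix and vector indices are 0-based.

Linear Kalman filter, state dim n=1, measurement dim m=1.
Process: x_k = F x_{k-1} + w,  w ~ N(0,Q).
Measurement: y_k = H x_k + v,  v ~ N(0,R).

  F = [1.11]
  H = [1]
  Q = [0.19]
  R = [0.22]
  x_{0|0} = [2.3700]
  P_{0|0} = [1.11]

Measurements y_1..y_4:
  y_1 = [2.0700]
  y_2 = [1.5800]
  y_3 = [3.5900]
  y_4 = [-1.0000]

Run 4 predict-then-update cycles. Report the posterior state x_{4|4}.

step 1: x^-=[2.6307]  P^-=[1.5576]  S=[1.7776]  K=[0.8762]  nu=[-0.5607]  x^+=[2.1394]  P^+=[0.1928]
step 2: x^-=[2.3747]  P^-=[0.4275]  S=[0.6475]  K=[0.6602]  nu=[-0.7947]  x^+=[1.8500]  P^+=[0.1453]
step 3: x^-=[2.0535]  P^-=[0.3690]  S=[0.5890]  K=[0.6265]  nu=[1.5365]  x^+=[3.0161]  P^+=[0.1378]
step 4: x^-=[3.3478]  P^-=[0.3598]  S=[0.5798]  K=[0.6206]  nu=[-4.3478]  x^+=[0.6497]  P^+=[0.1365]

x_post = [0.6497]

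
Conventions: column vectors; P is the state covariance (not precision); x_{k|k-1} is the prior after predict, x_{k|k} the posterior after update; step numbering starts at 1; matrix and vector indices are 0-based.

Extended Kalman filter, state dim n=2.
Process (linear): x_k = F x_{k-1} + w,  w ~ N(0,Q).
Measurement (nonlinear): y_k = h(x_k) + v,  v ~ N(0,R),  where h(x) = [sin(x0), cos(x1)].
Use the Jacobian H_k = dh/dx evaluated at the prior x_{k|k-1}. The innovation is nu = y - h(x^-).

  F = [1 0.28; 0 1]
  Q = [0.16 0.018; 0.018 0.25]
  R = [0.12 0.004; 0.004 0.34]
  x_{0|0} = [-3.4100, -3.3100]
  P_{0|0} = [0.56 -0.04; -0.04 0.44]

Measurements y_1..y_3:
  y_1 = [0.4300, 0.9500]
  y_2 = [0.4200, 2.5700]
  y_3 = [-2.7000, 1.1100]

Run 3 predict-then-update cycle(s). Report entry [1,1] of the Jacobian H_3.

H_jac[1,1] = 0.3261

step 1: x^-=[-4.3368, -3.3100]  P^-=[0.7321 0.1012; 0.1012 0.6900]  H_jac=[-0.3668 0.0000; 0.0000 -0.1676]  S=[0.2185 0.0102; 0.0102 0.3594]  K=[-1.2284 -0.0123; -0.1550 -0.3174]  nu=[-0.5003, 1.9359]  x^+=[-3.7460, -3.8469]  P^+=[0.4020 0.0542; 0.0542 0.6475]
step 2: x^-=[-4.8231, -3.8469]  P^-=[0.6431 0.2535; 0.2535 0.8975]  H_jac=[0.1105 0.0000; 0.0000 -0.6482]  S=[0.1278 -0.0142; -0.0142 0.7172]  K=[0.5315 -0.2186; 0.1295 -0.8087]  nu=[-0.5739, 3.3314]  x^+=[-5.8565, -6.6154]  P^+=[0.5694 0.1114; 0.1114 0.4234]
step 3: x^-=[-7.7088, -6.6154]  P^-=[0.8250 0.2479; 0.2479 0.6734]  H_jac=[0.1447 0.0000; 0.0000 0.3261]  S=[0.1373 0.0157; 0.0157 0.4116]  K=[0.8508 0.1640; 0.2012 0.5259]  nu=[-1.7105, 0.1647]  x^+=[-9.1371, -6.8730]  P^+=[0.7102 0.1814; 0.1814 0.5507]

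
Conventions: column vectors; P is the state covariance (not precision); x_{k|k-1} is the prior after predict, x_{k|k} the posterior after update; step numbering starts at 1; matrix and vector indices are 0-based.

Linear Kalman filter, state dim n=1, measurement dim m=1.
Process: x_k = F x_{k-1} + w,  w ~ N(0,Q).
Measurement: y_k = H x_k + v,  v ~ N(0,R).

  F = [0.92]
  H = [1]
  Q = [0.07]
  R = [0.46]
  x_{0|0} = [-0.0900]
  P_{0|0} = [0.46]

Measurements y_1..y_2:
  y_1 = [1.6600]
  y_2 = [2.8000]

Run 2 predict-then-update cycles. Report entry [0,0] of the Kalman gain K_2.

step 1: x^-=[-0.0828]  P^-=[0.4593]  S=[0.9193]  K=[0.4996]  nu=[1.7428]  x^+=[0.7880]  P^+=[0.2298]
step 2: x^-=[0.7249]  P^-=[0.2645]  S=[0.7245]  K=[0.3651]  nu=[2.0751]  x^+=[1.4826]  P^+=[0.1679]

K[0,0] = 0.3651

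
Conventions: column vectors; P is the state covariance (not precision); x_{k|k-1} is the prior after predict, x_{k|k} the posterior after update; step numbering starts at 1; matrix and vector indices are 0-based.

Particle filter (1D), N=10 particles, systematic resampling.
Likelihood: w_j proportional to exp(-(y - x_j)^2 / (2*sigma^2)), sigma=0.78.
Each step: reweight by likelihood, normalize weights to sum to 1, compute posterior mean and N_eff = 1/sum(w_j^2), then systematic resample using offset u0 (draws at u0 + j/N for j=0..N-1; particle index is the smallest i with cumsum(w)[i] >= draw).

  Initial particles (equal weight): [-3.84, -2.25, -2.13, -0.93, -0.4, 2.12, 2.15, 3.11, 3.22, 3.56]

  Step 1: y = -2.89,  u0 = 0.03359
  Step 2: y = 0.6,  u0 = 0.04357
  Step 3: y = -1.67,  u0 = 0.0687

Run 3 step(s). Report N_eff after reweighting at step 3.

N_eff = 9.9754

step 1: w=[0.2559, 0.3837, 0.3342, 0.0229, 0.0033, 0.0000, 0.0000, 0.0000, 0.0000, 0.0000]  mean=-2.5805  Neff=3.0772  idx=[0, 0, 0, 1, 1, 1, 1, 2, 2, 2]
step 2: w=[0.0000, 0.0000, 0.0000, 0.1087, 0.1087, 0.1087, 0.1087, 0.1884, 0.1884, 0.1884]  mean=-2.1822  Neff=6.5040  idx=[3, 4, 5, 6, 7, 7, 8, 8, 9, 9]
step 3: w=[0.0939, 0.0939, 0.0939, 0.0939, 0.1041, 0.1041, 0.1041, 0.1041, 0.1041, 0.1041]  mean=-2.1751  Neff=9.9754  idx=[0, 1, 2, 3, 4, 5, 6, 7, 8, 9]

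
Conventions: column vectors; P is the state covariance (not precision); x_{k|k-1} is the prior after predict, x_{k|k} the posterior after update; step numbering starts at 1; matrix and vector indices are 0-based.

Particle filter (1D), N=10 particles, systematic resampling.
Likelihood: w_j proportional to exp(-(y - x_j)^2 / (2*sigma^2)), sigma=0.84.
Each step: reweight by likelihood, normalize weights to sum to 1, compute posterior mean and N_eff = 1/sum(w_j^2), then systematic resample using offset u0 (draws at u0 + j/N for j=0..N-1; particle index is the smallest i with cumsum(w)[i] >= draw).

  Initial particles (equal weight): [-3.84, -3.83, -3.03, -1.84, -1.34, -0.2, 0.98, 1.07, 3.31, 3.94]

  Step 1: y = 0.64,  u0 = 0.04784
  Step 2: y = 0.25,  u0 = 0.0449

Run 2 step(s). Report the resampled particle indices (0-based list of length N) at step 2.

step 1: w=[0.0000, 0.0000, 0.0000, 0.0051, 0.0250, 0.2439, 0.3705, 0.3527, 0.0026, 0.0002]  mean=0.6579  Neff=3.1075  idx=[5, 5, 5, 6, 6, 6, 7, 7, 7, 7]
step 2: w=[0.1213, 0.1213, 0.1213, 0.0960, 0.0960, 0.0960, 0.0870, 0.0870, 0.0870, 0.0870]  mean=0.5817  Neff=9.7950  idx=[0, 1, 2, 2, 3, 4, 5, 7, 8, 9]

resampled_idx = [0, 1, 2, 2, 3, 4, 5, 7, 8, 9]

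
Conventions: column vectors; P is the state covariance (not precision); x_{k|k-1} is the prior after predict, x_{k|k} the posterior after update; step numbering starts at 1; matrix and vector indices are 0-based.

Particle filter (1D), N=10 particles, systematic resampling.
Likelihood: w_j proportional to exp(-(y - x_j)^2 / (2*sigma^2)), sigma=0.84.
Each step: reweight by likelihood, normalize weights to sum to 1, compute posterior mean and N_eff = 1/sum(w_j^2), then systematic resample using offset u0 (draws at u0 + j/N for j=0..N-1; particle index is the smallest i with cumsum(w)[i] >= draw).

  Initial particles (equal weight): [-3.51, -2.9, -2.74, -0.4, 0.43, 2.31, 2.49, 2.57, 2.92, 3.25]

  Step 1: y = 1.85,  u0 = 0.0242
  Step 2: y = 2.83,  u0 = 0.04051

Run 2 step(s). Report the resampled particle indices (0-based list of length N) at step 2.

resampled_idx = [1, 2, 3, 4, 5, 6, 6, 7, 8, 9]

step 1: w=[0.0000, 0.0000, 0.0000, 0.0085, 0.0734, 0.2639, 0.2293, 0.2123, 0.1362, 0.0764]  mean=2.4003  Neff=5.0729  idx=[4, 5, 5, 5, 6, 6, 7, 7, 8, 9]
step 2: w=[0.0021, 0.1017, 0.1017, 0.1017, 0.1135, 0.1135, 0.1174, 0.1174, 0.1225, 0.1087]  mean=2.5848  Neff=8.9973  idx=[1, 2, 3, 4, 5, 6, 6, 7, 8, 9]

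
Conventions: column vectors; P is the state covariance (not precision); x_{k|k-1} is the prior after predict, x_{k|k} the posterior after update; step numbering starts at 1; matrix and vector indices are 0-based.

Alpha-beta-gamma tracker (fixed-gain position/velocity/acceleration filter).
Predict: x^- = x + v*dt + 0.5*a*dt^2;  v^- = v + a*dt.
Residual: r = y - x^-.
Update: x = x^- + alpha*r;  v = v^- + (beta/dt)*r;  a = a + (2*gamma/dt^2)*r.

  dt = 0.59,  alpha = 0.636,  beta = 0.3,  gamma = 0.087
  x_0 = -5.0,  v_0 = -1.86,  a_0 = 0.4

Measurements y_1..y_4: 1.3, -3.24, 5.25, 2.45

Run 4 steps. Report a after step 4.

step 1: x_pred=-6.0278  r=7.3278  x^+=-1.3673  v^+=2.1020  a^+=4.0628
step 2: x_pred=0.5800  r=-3.8200  x^+=-1.8495  v^+=2.5567  a^+=2.1534
step 3: x_pred=0.0337  r=5.2163  x^+=3.3513  v^+=6.4795  a^+=4.7608
step 4: x_pred=8.0028  r=-5.5528  x^+=4.4712  v^+=6.4649  a^+=1.9852

a_post = 1.9852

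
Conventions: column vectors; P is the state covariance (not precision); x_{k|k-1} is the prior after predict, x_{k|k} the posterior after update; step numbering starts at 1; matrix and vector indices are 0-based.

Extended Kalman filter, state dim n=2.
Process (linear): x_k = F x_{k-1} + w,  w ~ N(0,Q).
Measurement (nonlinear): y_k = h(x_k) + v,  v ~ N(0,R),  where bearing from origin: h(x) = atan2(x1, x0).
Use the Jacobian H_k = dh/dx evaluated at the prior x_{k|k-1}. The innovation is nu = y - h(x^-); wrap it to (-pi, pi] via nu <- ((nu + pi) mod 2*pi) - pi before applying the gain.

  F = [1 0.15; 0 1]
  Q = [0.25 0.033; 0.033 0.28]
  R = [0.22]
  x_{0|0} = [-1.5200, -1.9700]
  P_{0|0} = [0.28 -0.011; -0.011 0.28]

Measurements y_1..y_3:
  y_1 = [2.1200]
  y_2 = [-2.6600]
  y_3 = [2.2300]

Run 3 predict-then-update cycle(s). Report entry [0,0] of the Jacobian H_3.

step 1: x^-=[-1.8155, -1.9700]  P^-=[0.5330 0.0640; 0.0640 0.5600]  H_jac=[0.2745 -0.2530]  S=[0.2871]  K=[0.4532; -0.4322]  nu=[-1.8478]  x^+=[-2.6529, -1.1714]  P^+=[0.4740 0.1202; 0.1202 0.5064]
step 2: x^-=[-2.8286, -1.1714]  P^-=[0.7715 0.2292; 0.2292 0.7864]  H_jac=[0.1250 -0.3018]  S=[0.2864]  K=[0.0952; -0.7286]  nu=[0.0890]  x^+=[-2.8201, -1.2362]  P^+=[0.7689 0.2490; 0.2490 0.6343]
step 3: x^-=[-3.0056, -1.2362]  P^-=[1.1079 0.3772; 0.3772 0.9143]  H_jac=[0.1170 -0.2846]  S=[0.2841]  K=[0.0786; -0.7605]  nu=[-1.3018]  x^+=[-3.1079, -0.2462]  P^+=[1.1061 0.3942; 0.3942 0.7500]

H_jac[0,0] = 0.1170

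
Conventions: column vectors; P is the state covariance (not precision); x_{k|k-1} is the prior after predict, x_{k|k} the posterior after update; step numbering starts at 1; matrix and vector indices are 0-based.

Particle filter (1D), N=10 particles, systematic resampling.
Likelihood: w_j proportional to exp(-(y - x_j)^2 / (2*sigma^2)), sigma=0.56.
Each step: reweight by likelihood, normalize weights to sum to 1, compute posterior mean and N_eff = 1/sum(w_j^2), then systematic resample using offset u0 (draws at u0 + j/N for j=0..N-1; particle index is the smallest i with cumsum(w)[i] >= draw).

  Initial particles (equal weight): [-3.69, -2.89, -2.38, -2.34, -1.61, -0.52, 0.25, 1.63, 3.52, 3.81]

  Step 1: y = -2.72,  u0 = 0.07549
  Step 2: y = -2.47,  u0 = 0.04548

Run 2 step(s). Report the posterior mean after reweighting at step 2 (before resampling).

post_mean = -2.5071

step 1: w=[0.0758, 0.3243, 0.2824, 0.2697, 0.0476, 0.0002, 0.0000, 0.0000, 0.0000, 0.0000]  mean=-2.5969  Neff=3.7636  idx=[0, 1, 1, 1, 2, 2, 2, 3, 3, 4]
step 2: w=[0.0123, 0.0997, 0.0997, 0.0997, 0.1303, 0.1303, 0.1303, 0.1285, 0.1285, 0.0406]  mean=-2.5071  Neff=8.6499  idx=[1, 2, 3, 4, 5, 5, 6, 7, 8, 8]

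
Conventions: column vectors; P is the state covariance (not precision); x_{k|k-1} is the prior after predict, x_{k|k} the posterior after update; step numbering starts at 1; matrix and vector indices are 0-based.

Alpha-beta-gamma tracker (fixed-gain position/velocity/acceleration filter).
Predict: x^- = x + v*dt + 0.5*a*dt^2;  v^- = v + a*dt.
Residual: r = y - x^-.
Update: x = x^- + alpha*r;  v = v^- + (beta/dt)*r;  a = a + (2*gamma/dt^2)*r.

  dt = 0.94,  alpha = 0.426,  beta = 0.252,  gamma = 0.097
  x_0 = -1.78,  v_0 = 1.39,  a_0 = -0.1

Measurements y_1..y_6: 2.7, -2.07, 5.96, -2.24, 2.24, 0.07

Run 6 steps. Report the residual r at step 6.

step 1: x_pred=-0.5176  r=3.2176  x^+=0.8531  v^+=2.1586  a^+=0.6064
step 2: x_pred=3.1501  r=-5.2201  x^+=0.9263  v^+=1.3292  a^+=-0.5397
step 3: x_pred=1.9374  r=4.0226  x^+=3.6510  v^+=1.9003  a^+=0.3435
step 4: x_pred=5.5891  r=-7.8291  x^+=2.2539  v^+=0.1244  a^+=-1.3754
step 5: x_pred=1.7632  r=0.4768  x^+=1.9663  v^+=-1.0407  a^+=-1.2707
step 6: x_pred=0.4267  r=-0.3567  x^+=0.2747  v^+=-2.3307  a^+=-1.3490

resid = -0.3567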